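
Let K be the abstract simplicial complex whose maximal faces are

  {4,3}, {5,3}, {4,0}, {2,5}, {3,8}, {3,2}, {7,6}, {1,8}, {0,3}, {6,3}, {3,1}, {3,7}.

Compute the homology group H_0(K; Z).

H_0 ≅ Z.

Order the vertices as 0 < 1 < 2 < 3 < 4 < 5 < 6 < 7 < 8. Listing each simplex with vertices in this order, K has dimension 1 with simplices:

  0-simplices (9): [0], [1], [2], [3], [4], [5], [6], [7], [8]
  1-simplices (12): [0,3], [0,4], [1,3], [1,8], [2,3], [2,5], [3,4], [3,5], [3,6], [3,7], [3,8], [6,7]

so the chain groups are C_0 ≅ Z^9, C_1 ≅ Z^12.

∂_1: C_1 → C_0 maps an edge to its endpoints' difference, ∂[p,q] = q − p. For instance
  ∂[2,5] = [5] − [2].
The resulting 9×12 matrix has rank 8, and its Smith normal form has invariant factors (1,1,1,1,1,1,1,1).

From H_k ≅ ker(∂_k) / im(∂_{k+1}) we obtain:

  H_0: rank C_0 − rank ∂_1 = 9 − 8 = 1, and the invariant factors of ∂_1 are all 1, so H_0 = Z.

(K is a triangulation of a wedge of 4 circles.)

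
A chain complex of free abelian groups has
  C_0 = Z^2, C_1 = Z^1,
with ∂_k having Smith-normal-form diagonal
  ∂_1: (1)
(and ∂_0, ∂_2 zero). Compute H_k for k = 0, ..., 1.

H_0: b_0 = 2 − 0 − 1 = 1; torsion from ∂_1 factors > 1: none. So H_0 ≅ Z.
H_1: b_1 = 1 − 1 − 0 = 0; torsion from ∂_2 factors > 1: none. So H_1 ≅ 0.

H_0 ≅ Z,  H_1 = 0.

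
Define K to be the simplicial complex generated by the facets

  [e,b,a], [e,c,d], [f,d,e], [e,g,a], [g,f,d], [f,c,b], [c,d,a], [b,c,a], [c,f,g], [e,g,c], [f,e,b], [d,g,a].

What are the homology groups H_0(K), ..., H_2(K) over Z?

Take the total order a < b < c < d < e < f < g on the vertex set. Then K (dimension 2) consists of the simplices:

  0-simplices (7): a, b, c, d, e, f, g
  1-simplices (18): ab, ac, ad, ae, ag, bc, be, bf, cd, ce, cf, cg, de, df, dg, ef, eg, fg
  2-simplices (12): abc, abe, acd, adg, aeg, bcf, bef, cde, ceg, cfg, def, dfg

Hence C_0 ≅ Z^7, C_1 ≅ Z^18, C_2 ≅ Z^12.

The boundary map ∂_1: C_1 → C_0 maps an edge to its endpoints' difference, ∂[p,q] = q − p. For instance
  ∂df = f − d.
The 7×18 boundary matrix has rank 6 and Smith normal form diag(1,1,1,1,1,1).

∂_2: C_2 → C_1 maps a triangle to the signed sum of its edges. For instance
  ∂cfg = fg − cg + cf,
  ∂abc = bc − ac + ab.
The resulting 18×12 matrix has rank 12, and its Smith normal form has invariant factors (1,1,1,1,1,1,1,1,1,1,1,2).

Now H_k = ker ∂_k / im ∂_{k+1}, so:

  H_0: rank C_0 − rank ∂_1 = 7 − 6 = 1, and the invariant factors of ∂_1 are all 1, so H_0 ≅ Z.
  H_1: rank ker ∂_1 − rank ∂_2 = (18 − 6) − 12 = 0, and ∂_2 has invariant factor 2 > 1, so H_1 ≅ Z/2.
  H_2: rank ker ∂_2 − rank ∂_3 = (12 − 12) − 0 = 0, and there is no ∂_3, so H_2 ≅ 0.

As a check, the Euler characteristic is 7 − 18 + 12 = 1, which agrees with 1 − 0 + 0 = 1.

H_0 ≅ Z,  H_1 ≅ Z/2,  H_2 = 0.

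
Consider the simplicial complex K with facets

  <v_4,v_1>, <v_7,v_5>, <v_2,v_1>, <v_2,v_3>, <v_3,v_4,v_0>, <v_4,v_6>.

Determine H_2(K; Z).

Fix the vertex order v_0 < v_1 < v_2 < v_3 < v_4 < v_5 < v_6 < v_7 and write every simplex with vertices in increasing order. Then dim K = 2 and the simplices of K are:

  0-simplices (8): [v_0], [v_1], [v_2], [v_3], [v_4], [v_5], [v_6], [v_7]
  1-simplices (8): [v_0,v_3], [v_0,v_4], [v_1,v_2], [v_1,v_4], [v_2,v_3], [v_3,v_4], [v_4,v_6], [v_5,v_7]
  2-simplices (1): [v_0,v_3,v_4]

giving chain groups C_0 ≅ Z^8, C_1 ≅ Z^8, C_2 ≅ Z^1.

The boundary map ∂_1: C_1 → C_0 is given by ∂[p,q] = [q] − [p]. For instance
  ∂[v_0,v_3] = [v_3] − [v_0].
The 8×8 boundary matrix has rank 6 and Smith normal form diag(1,1,1,1,1,1).

The boundary map ∂_2: C_2 → C_1 maps a triangle to the signed sum of its edges. For instance
  ∂[v_0,v_3,v_4] = [v_3,v_4] − [v_0,v_4] + [v_0,v_3].
This gives a 8×1 integer matrix of rank 1; reducing to Smith normal form yields diagonal entries (1).

Now H_k = ker ∂_k / im ∂_{k+1}, so:

  H_2: rank ker ∂_2 − rank ∂_3 = (1 − 1) − 0 = 0, and there is no ∂_3, so H_2 = 0.

H_2 ≅ 0.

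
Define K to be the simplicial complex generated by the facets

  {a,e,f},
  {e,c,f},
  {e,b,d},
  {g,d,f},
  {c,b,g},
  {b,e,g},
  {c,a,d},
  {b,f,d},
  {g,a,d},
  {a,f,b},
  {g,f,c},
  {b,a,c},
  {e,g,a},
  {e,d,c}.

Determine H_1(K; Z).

H_1 ≅ Z^2.

K has 7 vertices, 21 edges, 14 triangles.
rank ∂_1 = 6, rank ∂_2 = 13 ⇒ b_1 = 21 − 6 − 13 = 2; all invariant factors of ∂_2 are 1 so no torsion. So H_1 ≅ Z^2.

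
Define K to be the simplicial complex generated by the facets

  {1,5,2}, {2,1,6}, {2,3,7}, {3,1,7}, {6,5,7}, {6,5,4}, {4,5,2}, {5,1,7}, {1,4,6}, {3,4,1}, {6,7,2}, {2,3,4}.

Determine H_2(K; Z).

We work with the vertex ordering 1 < 2 < 3 < 4 < 5 < 6 < 7. The simplices of K, each written with vertices in increasing order, are:

  0-simplices (7): [1], [2], [3], [4], [5], [6], [7]
  1-simplices (18): [1,2], [1,3], [1,4], [1,5], [1,6], [1,7], [2,3], [2,4], [2,5], [2,6], [2,7], [3,4], [3,7], [4,5], [4,6], [5,6], [5,7], [6,7]
  2-simplices (12): [1,2,5], [1,2,6], [1,3,4], [1,3,7], [1,4,6], [1,5,7], [2,3,4], [2,3,7], [2,4,5], [2,6,7], [4,5,6], [5,6,7]

giving chain groups C_0 ≅ Z^7, C_1 ≅ Z^18, C_2 ≅ Z^12.

Boundary ∂_1: C_1 → C_0 sends each edge [p,q] (with p < q) to q − p.
This gives a 7×18 integer matrix of rank 6; reducing to Smith normal form yields diagonal entries (1,1,1,1,1,1).

Boundary ∂_2: C_2 → C_1 sends each 2-simplex [p,q,r] to [q,r] − [p,r] + [p,q]. For instance
  ∂[2,4,5] = [4,5] − [2,5] + [2,4],
  ∂[4,5,6] = [5,6] − [4,6] + [4,5].
The resulting 18×12 matrix has rank 12, and its Smith normal form has invariant factors (1,1,1,1,1,1,1,1,1,1,1,2).

Reading off H_k = ker ∂_k / im ∂_{k+1}:

  H_2: rank ker ∂_2 − rank ∂_3 = (12 − 12) − 0 = 0, and there is no ∂_3, so H_2 = 0.

H_2 = 0.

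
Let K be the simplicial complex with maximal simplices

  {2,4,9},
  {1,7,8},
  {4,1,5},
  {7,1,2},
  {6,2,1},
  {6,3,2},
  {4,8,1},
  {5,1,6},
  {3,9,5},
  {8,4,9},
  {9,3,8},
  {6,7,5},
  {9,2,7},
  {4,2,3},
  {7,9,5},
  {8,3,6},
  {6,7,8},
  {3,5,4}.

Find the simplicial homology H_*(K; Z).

Order the vertices as 1 < 2 < 3 < 4 < 5 < 6 < 7 < 8 < 9. Listing each simplex with vertices in this order, K has dimension 2 with simplices:

  0-simplices (9): [1], [2], [3], [4], [5], [6], [7], [8], [9]
  1-simplices (27): (27 of them)
  2-simplices (18): [1,2,6], [1,2,7], [1,4,5], [1,4,8], [1,5,6], [1,7,8], [2,3,4], [2,3,6], [2,4,9], [2,7,9], [3,4,5], [3,5,9], [3,6,8], [3,8,9], [4,8,9], [5,6,7], [5,7,9], [6,7,8]

giving chain groups C_0 ≅ Z^9, C_1 ≅ Z^27, C_2 ≅ Z^18.

Boundary ∂_1: C_1 → C_0 is given by ∂[p,q] = [q] − [p]. For instance
  ∂[6,7] = [7] − [6].
The resulting 9×27 matrix has rank 8, and its Smith normal form has invariant factors (1,1,1,1,1,1,1,1).

∂_2: C_2 → C_1 acts by ∂[p,q,r] = [q,r] − [p,r] + [p,q]. For instance
  ∂[3,5,9] = [5,9] − [3,9] + [3,5],
  ∂[6,7,8] = [7,8] − [6,8] + [6,7].
The resulting 27×18 matrix has rank 18, and its Smith normal form has invariant factors (1,1,1,1,1,1,1,1,1,1,1,1,1,1,1,1,1,2).

Computing H_k = (kernel of ∂_k) / (image of ∂_{k+1}):

  H_0: rank C_0 − rank ∂_1 = 9 − 8 = 1, and the invariant factors of ∂_1 are all 1, so H_0 ≅ Z.
  H_1: rank ker ∂_1 − rank ∂_2 = (27 − 8) − 18 = 1, and ∂_2 has invariant factor 2 > 1, so H_1 ≅ Z ⊕ Z/2Z.
  H_2: rank ker ∂_2 − rank ∂_3 = (18 − 18) − 0 = 0, and there is no ∂_3, so H_2 ≅ 0.

(K is a triangulation of the Klein bottle.)

H_0 ≅ Z,  H_1 ≅ Z ⊕ Z/2Z,  H_2 = 0.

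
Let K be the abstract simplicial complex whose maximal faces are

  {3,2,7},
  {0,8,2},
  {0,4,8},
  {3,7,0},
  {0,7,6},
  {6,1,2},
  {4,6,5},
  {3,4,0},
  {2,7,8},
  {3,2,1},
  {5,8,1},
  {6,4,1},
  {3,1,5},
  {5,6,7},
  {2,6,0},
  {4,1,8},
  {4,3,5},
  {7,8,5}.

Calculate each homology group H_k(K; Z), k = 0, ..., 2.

Take the total order 0 < 1 < 2 < 3 < 4 < 5 < 6 < 7 < 8 on the vertex set. Then K (dimension 2) consists of the simplices:

  0-simplices (9): [0], [1], [2], [3], [4], [5], [6], [7], [8]
  1-simplices (27): (27 of them)
  2-simplices (18): [0,2,6], [0,2,8], [0,3,4], [0,3,7], [0,4,8], [0,6,7], [1,2,3], [1,2,6], [1,3,5], [1,4,6], [1,4,8], [1,5,8], [2,3,7], [2,7,8], [3,4,5], [4,5,6], [5,6,7], [5,7,8]

so the chain groups are C_0 ≅ Z^9, C_1 ≅ Z^27, C_2 ≅ Z^18.

Boundary ∂_1: C_1 → C_0 is given by ∂[p,q] = [q] − [p].
The 9×27 boundary matrix has rank 8 and Smith normal form diag(1,1,1,1,1,1,1,1).

∂_2: C_2 → C_1 sends each 2-simplex [p,q,r] to [q,r] − [p,r] + [p,q]. For instance
  ∂[0,6,7] = [6,7] − [0,7] + [0,6],
  ∂[0,3,7] = [3,7] − [0,7] + [0,3].
The resulting 27×18 matrix has rank 18, and its Smith normal form has invariant factors (1,1,1,1,1,1,1,1,1,1,1,1,1,1,1,1,1,2).

Computing H_k = (kernel of ∂_k) / (image of ∂_{k+1}):

  H_0: rank C_0 − rank ∂_1 = 9 − 8 = 1, and the invariant factors of ∂_1 are all 1, so H_0 ≅ Z.
  H_1: rank ker ∂_1 − rank ∂_2 = (27 − 8) − 18 = 1, and ∂_2 has invariant factor 2 > 1, so H_1 ≅ Z × Z/2.
  H_2: rank ker ∂_2 − rank ∂_3 = (18 − 18) − 0 = 0, and there is no ∂_3, so H_2 ≅ 0.

H_0 = Z,  H_1 = Z × Z/2,  H_2 = 0.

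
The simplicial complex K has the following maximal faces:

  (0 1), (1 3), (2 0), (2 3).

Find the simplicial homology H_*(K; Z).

Order the vertices as 0 < 1 < 2 < 3. Listing each simplex with vertices in this order, K has dimension 1 with simplices:

  0-simplices (4): [0], [1], [2], [3]
  1-simplices (4): [0,1], [0,2], [1,3], [2,3]

giving chain groups C_0 ≅ Z^4, C_1 ≅ Z^4.

The boundary map ∂_1: C_1 → C_0 is given by ∂[p,q] = [q] − [p]. For instance
  ∂[2,3] = [3] − [2].
The 4×4 boundary matrix has rank 3 and Smith normal form diag(1,1,1).

Computing H_k = (kernel of ∂_k) / (image of ∂_{k+1}):

  H_0: rank C_0 − rank ∂_1 = 4 − 3 = 1, and the invariant factors of ∂_1 are all 1, so H_0 = Z.
  H_1: rank ker ∂_1 − rank ∂_2 = (4 − 3) − 0 = 1, and there is no ∂_2, so H_1 = Z.

(K is a triangulation of the circle S^1.)

H_0 = Z,  H_1 = Z.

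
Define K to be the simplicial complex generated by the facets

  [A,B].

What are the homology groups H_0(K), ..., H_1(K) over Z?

Fix the vertex order A < B and write every simplex with vertices in increasing order. Then dim K = 1 and the simplices of K are:

  0-simplices (2): A, B
  1-simplices (1): AB

giving chain groups C_0 ≅ Z^2, C_1 ≅ Z^1.

∂_1: C_1 → C_0 maps an edge to its endpoints' difference, ∂[p,q] = q − p. For instance
  ∂AB = B − A.
As a 2×1 matrix over Z this has rank 1, with invariant factors (1).

Reading off H_k = ker ∂_k / im ∂_{k+1}:

  H_0: rank C_0 − rank ∂_1 = 2 − 1 = 1, and the invariant factors of ∂_1 are all 1, so H_0 ≅ Z.
  H_1: rank ker ∂_1 − rank ∂_2 = (1 − 1) − 0 = 0, and there is no ∂_2, so H_1 ≅ 0.

As a check, the Euler characteristic is 2 − 1 = 1, which agrees with 1 − 0 = 1.
(K is a triangulation of the 1-simplex.)

H_0 ≅ Z,  H_1 = 0.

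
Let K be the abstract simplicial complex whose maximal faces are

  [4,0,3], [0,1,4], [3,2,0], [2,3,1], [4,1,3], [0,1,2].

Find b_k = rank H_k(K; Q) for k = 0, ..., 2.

We work with the vertex ordering 0 < 1 < 2 < 3 < 4. The simplices of K, each written with vertices in increasing order, are:

  0-simplices (5): [0], [1], [2], [3], [4]
  1-simplices (9): [0,1], [0,2], [0,3], [0,4], [1,2], [1,3], [1,4], [2,3], [3,4]
  2-simplices (6): [0,1,2], [0,1,4], [0,2,3], [0,3,4], [1,2,3], [1,3,4]

Hence C_0 ≅ Z^5, C_1 ≅ Z^9, C_2 ≅ Z^6.

Boundary ∂_1: C_1 → C_0 maps an edge to its endpoints' difference, ∂[p,q] = q − p.
As a 5×9 matrix over Z this has rank 4, with invariant factors (1,1,1,1).

∂_2: C_2 → C_1 sends each 2-simplex [p,q,r] to [q,r] − [p,r] + [p,q]. For instance
  ∂[1,3,4] = [3,4] − [1,4] + [1,3],
  ∂[0,1,2] = [1,2] − [0,2] + [0,1].
This gives a 9×6 integer matrix of rank 5; reducing to Smith normal form yields diagonal entries (1,1,1,1,1).

Reading off H_k = ker ∂_k / im ∂_{k+1}:

  H_0: rank C_0 − rank ∂_1 = 5 − 4 = 1, and the invariant factors of ∂_1 are all 1, so H_0 = Z.
  H_1: rank ker ∂_1 − rank ∂_2 = (9 − 4) − 5 = 0, and the invariant factors of ∂_2 are all 1, so H_1 = 0.
  H_2: rank ker ∂_2 − rank ∂_3 = (6 − 5) − 0 = 1, and there is no ∂_3, so H_2 = Z.

Hence the Betti numbers are b_0 = 1, b_1 = 0, b_2 = 1.

b_0 = 1, b_1 = 0, b_2 = 1.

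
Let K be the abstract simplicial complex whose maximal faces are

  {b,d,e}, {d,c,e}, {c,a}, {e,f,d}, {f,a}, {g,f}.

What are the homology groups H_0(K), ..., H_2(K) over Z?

H_0 = Z,  H_1 = Z,  H_2 = 0.

Take the total order a < b < c < d < e < f < g on the vertex set. Then K (dimension 2) consists of the simplices:

  0-simplices (7): a, b, c, d, e, f, g
  1-simplices (10): ac, af, bd, be, cd, ce, de, df, ef, fg
  2-simplices (3): bde, cde, def

so the chain groups are C_0 ≅ Z^7, C_1 ≅ Z^10, C_2 ≅ Z^3.

Boundary ∂_1: C_1 → C_0 maps an edge to its endpoints' difference, ∂[p,q] = q − p. For instance
  ∂ac = c − a.
This gives a 7×10 integer matrix of rank 6; reducing to Smith normal form yields diagonal entries (1,1,1,1,1,1).

The boundary map ∂_2: C_2 → C_1 sends each 2-simplex [p,q,r] to [q,r] − [p,r] + [p,q]. For instance
  ∂bde = de − be + bd,
  ∂cde = de − ce + cd.
This gives a 10×3 integer matrix of rank 3; reducing to Smith normal form yields diagonal entries (1,1,1).

Computing H_k = (kernel of ∂_k) / (image of ∂_{k+1}):

  H_0: rank C_0 − rank ∂_1 = 7 − 6 = 1, and the invariant factors of ∂_1 are all 1, so H_0 = Z.
  H_1: rank ker ∂_1 − rank ∂_2 = (10 − 6) − 3 = 1, and the invariant factors of ∂_2 are all 1, so H_1 = Z.
  H_2: rank ker ∂_2 − rank ∂_3 = (3 − 3) − 0 = 0, and there is no ∂_3, so H_2 = 0.

As a check, the Euler characteristic is 7 − 10 + 3 = 0, which agrees with 1 − 1 + 0 = 0.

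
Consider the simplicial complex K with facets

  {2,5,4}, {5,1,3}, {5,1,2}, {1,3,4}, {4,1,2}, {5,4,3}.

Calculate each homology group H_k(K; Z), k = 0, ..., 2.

We work with the vertex ordering 1 < 2 < 3 < 4 < 5. The simplices of K, each written with vertices in increasing order, are:

  0-simplices (5): [1], [2], [3], [4], [5]
  1-simplices (9): [1,2], [1,3], [1,4], [1,5], [2,4], [2,5], [3,4], [3,5], [4,5]
  2-simplices (6): [1,2,4], [1,2,5], [1,3,4], [1,3,5], [2,4,5], [3,4,5]

Hence C_0 ≅ Z^5, C_1 ≅ Z^9, C_2 ≅ Z^6.

Boundary ∂_1: C_1 → C_0 maps an edge to its endpoints' difference, ∂[p,q] = q − p. For instance
  ∂[4,5] = [5] − [4].
This gives a 5×9 integer matrix of rank 4; reducing to Smith normal form yields diagonal entries (1,1,1,1).

The boundary map ∂_2: C_2 → C_1 maps a triangle to the signed sum of its edges. For instance
  ∂[2,4,5] = [4,5] − [2,5] + [2,4],
  ∂[1,2,4] = [2,4] − [1,4] + [1,2].
As a 9×6 matrix over Z this has rank 5, with invariant factors (1,1,1,1,1).

Reading off H_k = ker ∂_k / im ∂_{k+1}:

  H_0: rank C_0 − rank ∂_1 = 5 − 4 = 1, and the invariant factors of ∂_1 are all 1, so H_0 ≅ Z.
  H_1: rank ker ∂_1 − rank ∂_2 = (9 − 4) − 5 = 0, and the invariant factors of ∂_2 are all 1, so H_1 ≅ 0.
  H_2: rank ker ∂_2 − rank ∂_3 = (6 − 5) − 0 = 1, and there is no ∂_3, so H_2 ≅ Z.

As a check, the Euler characteristic is 5 − 9 + 6 = 2, which agrees with 1 − 0 + 1 = 2.

H_0 ≅ Z,  H_1 = 0,  H_2 ≅ Z.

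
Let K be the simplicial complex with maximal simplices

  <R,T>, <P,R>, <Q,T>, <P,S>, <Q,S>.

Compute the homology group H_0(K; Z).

H_0 ≅ Z.

Order the vertices as P < Q < R < S < T. Listing each simplex with vertices in this order, K has dimension 1 with simplices:

  0-simplices (5): P, Q, R, S, T
  1-simplices (5): PR, PS, QS, QT, RT

Hence C_0 ≅ Z^5, C_1 ≅ Z^5.

The boundary map ∂_1: C_1 → C_0 is given by ∂[p,q] = [q] − [p]. For instance
  ∂RT = T − R.
The resulting 5×5 matrix has rank 4, and its Smith normal form has invariant factors (1,1,1,1).

From H_k ≅ ker(∂_k) / im(∂_{k+1}) we obtain:

  H_0: rank C_0 − rank ∂_1 = 5 − 4 = 1, and the invariant factors of ∂_1 are all 1, so H_0 ≅ Z.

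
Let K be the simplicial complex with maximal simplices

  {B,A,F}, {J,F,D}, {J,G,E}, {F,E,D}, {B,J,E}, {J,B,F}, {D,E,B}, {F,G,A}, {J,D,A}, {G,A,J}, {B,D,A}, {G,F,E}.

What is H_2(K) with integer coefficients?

H_2 ≅ 0.

Fix the vertex order A < B < D < E < F < G < J and write every simplex with vertices in increasing order. Then dim K = 2 and the simplices of K are:

  0-simplices (7): A, B, D, E, F, G, J
  1-simplices (18): AB, AD, AF, AG, AJ, BD, BE, BF, BJ, DE, DF, DJ, EF, EG, EJ, FG, FJ, GJ
  2-simplices (12): ABD, ABF, ADJ, AFG, AGJ, BDE, BEJ, BFJ, DEF, DFJ, EFG, EGJ

so the chain groups are C_0 ≅ Z^7, C_1 ≅ Z^18, C_2 ≅ Z^12.

The boundary map ∂_1: C_1 → C_0 is given by ∂[p,q] = [q] − [p]. For instance
  ∂BE = E − B.
This gives a 7×18 integer matrix of rank 6; reducing to Smith normal form yields diagonal entries (1,1,1,1,1,1).

Boundary ∂_2: C_2 → C_1 maps a triangle to the signed sum of its edges. For instance
  ∂AFG = FG − AG + AF,
  ∂DEF = EF − DF + DE.
This gives a 18×12 integer matrix of rank 12; reducing to Smith normal form yields diagonal entries (1,1,1,1,1,1,1,1,1,1,1,2).

Now H_k = ker ∂_k / im ∂_{k+1}, so:

  H_2: rank ker ∂_2 − rank ∂_3 = (12 − 12) − 0 = 0, and there is no ∂_3, so H_2 ≅ 0.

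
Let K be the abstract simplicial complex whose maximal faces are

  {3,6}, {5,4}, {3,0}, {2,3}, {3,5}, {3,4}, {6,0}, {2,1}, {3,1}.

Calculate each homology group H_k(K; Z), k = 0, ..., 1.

K has 7 vertices, 9 edges.
rank ∂_0 = 0, rank ∂_1 = 6 ⇒ b_0 = 7 − 0 − 6 = 1; all invariant factors of ∂_1 are 1 so no torsion. So H_0 = Z.
rank ∂_1 = 6, rank ∂_2 = 0 ⇒ b_1 = 9 − 6 − 0 = 3. So H_1 = Z^3.

H_0 ≅ Z,  H_1 ≅ Z^3.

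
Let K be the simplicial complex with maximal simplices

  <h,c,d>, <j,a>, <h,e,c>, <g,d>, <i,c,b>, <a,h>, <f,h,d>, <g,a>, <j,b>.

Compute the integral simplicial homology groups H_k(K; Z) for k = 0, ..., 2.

Fix the vertex order a < b < c < d < e < f < g < h < i < j and write every simplex with vertices in increasing order. Then dim K = 2 and the simplices of K are:

  0-simplices (10): a, b, c, d, e, f, g, h, i, j
  1-simplices (15): ag, ah, aj, bc, bi, bj, cd, ce, ch, ci, df, dg, dh, eh, fh
  2-simplices (4): bci, cdh, ceh, dfh

giving chain groups C_0 ≅ Z^10, C_1 ≅ Z^15, C_2 ≅ Z^4.

The boundary map ∂_1: C_1 → C_0 maps an edge to its endpoints' difference, ∂[p,q] = q − p. For instance
  ∂ch = h − c.
As a 10×15 matrix over Z this has rank 9, with invariant factors (1,1,1,1,1,1,1,1,1).

The boundary map ∂_2: C_2 → C_1 maps a triangle to the signed sum of its edges. For instance
  ∂ceh = eh − ch + ce,
  ∂cdh = dh − ch + cd.
This gives a 15×4 integer matrix of rank 4; reducing to Smith normal form yields diagonal entries (1,1,1,1).

Reading off H_k = ker ∂_k / im ∂_{k+1}:

  H_0: rank C_0 − rank ∂_1 = 10 − 9 = 1, and the invariant factors of ∂_1 are all 1, so H_0 = Z.
  H_1: rank ker ∂_1 − rank ∂_2 = (15 − 9) − 4 = 2, and the invariant factors of ∂_2 are all 1, so H_1 = Z^2.
  H_2: rank ker ∂_2 − rank ∂_3 = (4 − 4) − 0 = 0, and there is no ∂_3, so H_2 = 0.

H_0 = Z,  H_1 = Z^2,  H_2 = 0.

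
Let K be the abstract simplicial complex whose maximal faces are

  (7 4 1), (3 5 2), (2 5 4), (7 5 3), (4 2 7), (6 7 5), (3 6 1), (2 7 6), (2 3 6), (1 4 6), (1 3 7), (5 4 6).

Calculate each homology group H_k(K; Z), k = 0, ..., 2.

We work with the vertex ordering 1 < 2 < 3 < 4 < 5 < 6 < 7. The simplices of K, each written with vertices in increasing order, are:

  0-simplices (7): [1], [2], [3], [4], [5], [6], [7]
  1-simplices (18): [1,3], [1,4], [1,6], [1,7], [2,3], [2,4], [2,5], [2,6], [2,7], [3,5], [3,6], [3,7], [4,5], [4,6], [4,7], [5,6], [5,7], [6,7]
  2-simplices (12): [1,3,6], [1,3,7], [1,4,6], [1,4,7], [2,3,5], [2,3,6], [2,4,5], [2,4,7], [2,6,7], [3,5,7], [4,5,6], [5,6,7]

so the chain groups are C_0 ≅ Z^7, C_1 ≅ Z^18, C_2 ≅ Z^12.

The boundary map ∂_1: C_1 → C_0 maps an edge to its endpoints' difference, ∂[p,q] = q − p. For instance
  ∂[3,7] = [7] − [3].
The 7×18 boundary matrix has rank 6 and Smith normal form diag(1,1,1,1,1,1).

The boundary map ∂_2: C_2 → C_1 acts by ∂[p,q,r] = [q,r] − [p,r] + [p,q]. For instance
  ∂[5,6,7] = [6,7] − [5,7] + [5,6],
  ∂[1,3,6] = [3,6] − [1,6] + [1,3].
This gives a 18×12 integer matrix of rank 12; reducing to Smith normal form yields diagonal entries (1,1,1,1,1,1,1,1,1,1,1,2).

Computing H_k = (kernel of ∂_k) / (image of ∂_{k+1}):

  H_0: rank C_0 − rank ∂_1 = 7 − 6 = 1, and the invariant factors of ∂_1 are all 1, so H_0 ≅ Z.
  H_1: rank ker ∂_1 − rank ∂_2 = (18 − 6) − 12 = 0, and ∂_2 has invariant factor 2 > 1, so H_1 ≅ Z/2.
  H_2: rank ker ∂_2 − rank ∂_3 = (12 − 12) − 0 = 0, and there is no ∂_3, so H_2 ≅ 0.

H_0 = Z,  H_1 = Z/2,  H_2 = 0.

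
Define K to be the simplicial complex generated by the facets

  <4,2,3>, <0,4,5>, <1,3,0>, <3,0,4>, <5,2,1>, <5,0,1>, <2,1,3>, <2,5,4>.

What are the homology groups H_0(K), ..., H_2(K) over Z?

H_0 ≅ Z,  H_1 = 0,  H_2 ≅ Z.

Order the vertices as 0 < 1 < 2 < 3 < 4 < 5. Listing each simplex with vertices in this order, K has dimension 2 with simplices:

  0-simplices (6): [0], [1], [2], [3], [4], [5]
  1-simplices (12): [0,1], [0,3], [0,4], [0,5], [1,2], [1,3], [1,5], [2,3], [2,4], [2,5], [3,4], [4,5]
  2-simplices (8): [0,1,3], [0,1,5], [0,3,4], [0,4,5], [1,2,3], [1,2,5], [2,3,4], [2,4,5]

Hence C_0 ≅ Z^6, C_1 ≅ Z^12, C_2 ≅ Z^8.

Boundary ∂_1: C_1 → C_0 is given by ∂[p,q] = [q] − [p].
This gives a 6×12 integer matrix of rank 5; reducing to Smith normal form yields diagonal entries (1,1,1,1,1).

∂_2: C_2 → C_1 sends each 2-simplex [p,q,r] to [q,r] − [p,r] + [p,q]. For instance
  ∂[2,3,4] = [3,4] − [2,4] + [2,3],
  ∂[1,2,3] = [2,3] − [1,3] + [1,2].
The resulting 12×8 matrix has rank 7, and its Smith normal form has invariant factors (1,1,1,1,1,1,1).

From H_k ≅ ker(∂_k) / im(∂_{k+1}) we obtain:

  H_0: rank C_0 − rank ∂_1 = 6 − 5 = 1, and the invariant factors of ∂_1 are all 1, so H_0 = Z.
  H_1: rank ker ∂_1 − rank ∂_2 = (12 − 5) − 7 = 0, and the invariant factors of ∂_2 are all 1, so H_1 = 0.
  H_2: rank ker ∂_2 − rank ∂_3 = (8 − 7) − 0 = 1, and there is no ∂_3, so H_2 = Z.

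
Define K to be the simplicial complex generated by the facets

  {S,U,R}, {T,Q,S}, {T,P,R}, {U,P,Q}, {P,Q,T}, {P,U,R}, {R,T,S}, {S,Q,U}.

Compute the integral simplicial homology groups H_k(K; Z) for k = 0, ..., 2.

H_0 ≅ Z,  H_1 = 0,  H_2 ≅ Z.

Fix the vertex order P < Q < R < S < T < U and write every simplex with vertices in increasing order. Then dim K = 2 and the simplices of K are:

  0-simplices (6): P, Q, R, S, T, U
  1-simplices (12): PQ, PR, PT, PU, QS, QT, QU, RS, RT, RU, ST, SU
  2-simplices (8): PQT, PQU, PRT, PRU, QST, QSU, RST, RSU

giving chain groups C_0 ≅ Z^6, C_1 ≅ Z^12, C_2 ≅ Z^8.

The boundary map ∂_1: C_1 → C_0 maps an edge to its endpoints' difference, ∂[p,q] = q − p. For instance
  ∂QT = T − Q.
As a 6×12 matrix over Z this has rank 5, with invariant factors (1,1,1,1,1).

∂_2: C_2 → C_1 maps a triangle to the signed sum of its edges. For instance
  ∂PQT = QT − PT + PQ,
  ∂PRT = RT − PT + PR.
This gives a 12×8 integer matrix of rank 7; reducing to Smith normal form yields diagonal entries (1,1,1,1,1,1,1).

Computing H_k = (kernel of ∂_k) / (image of ∂_{k+1}):

  H_0: rank C_0 − rank ∂_1 = 6 − 5 = 1, and the invariant factors of ∂_1 are all 1, so H_0 ≅ Z.
  H_1: rank ker ∂_1 − rank ∂_2 = (12 − 5) − 7 = 0, and the invariant factors of ∂_2 are all 1, so H_1 ≅ 0.
  H_2: rank ker ∂_2 − rank ∂_3 = (8 − 7) − 0 = 1, and there is no ∂_3, so H_2 ≅ Z.

(K is a triangulation of the 2-sphere S^2.)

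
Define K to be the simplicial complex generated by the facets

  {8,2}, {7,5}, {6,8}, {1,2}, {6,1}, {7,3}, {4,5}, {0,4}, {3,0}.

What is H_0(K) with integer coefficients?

Take the total order 0 < 1 < 2 < 3 < 4 < 5 < 6 < 7 < 8 on the vertex set. Then K (dimension 1) consists of the simplices:

  0-simplices (9): [0], [1], [2], [3], [4], [5], [6], [7], [8]
  1-simplices (9): [0,3], [0,4], [1,2], [1,6], [2,8], [3,7], [4,5], [5,7], [6,8]

Hence C_0 ≅ Z^9, C_1 ≅ Z^9.

∂_1: C_1 → C_0 is given by ∂[p,q] = [q] − [p].
This gives a 9×9 integer matrix of rank 7; reducing to Smith normal form yields diagonal entries (1,1,1,1,1,1,1).

Computing H_k = (kernel of ∂_k) / (image of ∂_{k+1}):

  H_0: rank C_0 − rank ∂_1 = 9 − 7 = 2, and the invariant factors of ∂_1 are all 1, so H_0 = Z^2.

H_0 ≅ Z^2.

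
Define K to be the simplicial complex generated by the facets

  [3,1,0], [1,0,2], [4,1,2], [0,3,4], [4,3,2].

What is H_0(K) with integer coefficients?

Fix the vertex order 0 < 1 < 2 < 3 < 4 and write every simplex with vertices in increasing order. Then dim K = 2 and the simplices of K are:

  0-simplices (5): [0], [1], [2], [3], [4]
  1-simplices (10): [0,1], [0,2], [0,3], [0,4], [1,2], [1,3], [1,4], [2,3], [2,4], [3,4]
  2-simplices (5): [0,1,2], [0,1,3], [0,3,4], [1,2,4], [2,3,4]

so the chain groups are C_0 ≅ Z^5, C_1 ≅ Z^10, C_2 ≅ Z^5.

∂_1: C_1 → C_0 is given by ∂[p,q] = [q] − [p]. For instance
  ∂[0,4] = [4] − [0].
The resulting 5×10 matrix has rank 4, and its Smith normal form has invariant factors (1,1,1,1).

The boundary map ∂_2: C_2 → C_1 acts by ∂[p,q,r] = [q,r] − [p,r] + [p,q]. For instance
  ∂[0,1,3] = [1,3] − [0,3] + [0,1],
  ∂[0,1,2] = [1,2] − [0,2] + [0,1].
As a 10×5 matrix over Z this has rank 5, with invariant factors (1,1,1,1,1).

Computing H_k = (kernel of ∂_k) / (image of ∂_{k+1}):

  H_0: rank C_0 − rank ∂_1 = 5 − 4 = 1, and the invariant factors of ∂_1 are all 1, so H_0 ≅ Z.

H_0 = Z.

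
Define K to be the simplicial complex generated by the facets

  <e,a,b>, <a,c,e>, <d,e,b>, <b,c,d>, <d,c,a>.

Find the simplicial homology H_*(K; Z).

H_0 ≅ Z,  H_1 ≅ Z,  H_2 = 0.

Take the total order a < b < c < d < e on the vertex set. Then K (dimension 2) consists of the simplices:

  0-simplices (5): a, b, c, d, e
  1-simplices (10): ab, ac, ad, ae, bc, bd, be, cd, ce, de
  2-simplices (5): abe, acd, ace, bcd, bde

giving chain groups C_0 ≅ Z^5, C_1 ≅ Z^10, C_2 ≅ Z^5.

The boundary map ∂_1: C_1 → C_0 is given by ∂[p,q] = [q] − [p].
This gives a 5×10 integer matrix of rank 4; reducing to Smith normal form yields diagonal entries (1,1,1,1).

∂_2: C_2 → C_1 maps a triangle to the signed sum of its edges. For instance
  ∂bde = de − be + bd,
  ∂ace = ce − ae + ac.
The 10×5 boundary matrix has rank 5 and Smith normal form diag(1,1,1,1,1).

Now H_k = ker ∂_k / im ∂_{k+1}, so:

  H_0: rank C_0 − rank ∂_1 = 5 − 4 = 1, and the invariant factors of ∂_1 are all 1, so H_0 = Z.
  H_1: rank ker ∂_1 − rank ∂_2 = (10 − 4) − 5 = 1, and the invariant factors of ∂_2 are all 1, so H_1 = Z.
  H_2: rank ker ∂_2 − rank ∂_3 = (5 − 5) − 0 = 0, and there is no ∂_3, so H_2 = 0.

As a check, the Euler characteristic is 5 − 10 + 5 = 0, which agrees with 1 − 1 + 0 = 0.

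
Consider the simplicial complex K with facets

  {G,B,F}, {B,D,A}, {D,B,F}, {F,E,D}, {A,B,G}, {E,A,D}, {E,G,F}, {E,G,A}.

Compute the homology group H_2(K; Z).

H_2 ≅ Z.

Order the vertices as A < B < D < E < F < G. Listing each simplex with vertices in this order, K has dimension 2 with simplices:

  0-simplices (6): A, B, D, E, F, G
  1-simplices (12): AB, AD, AE, AG, BD, BF, BG, DE, DF, EF, EG, FG
  2-simplices (8): ABD, ABG, ADE, AEG, BDF, BFG, DEF, EFG

giving chain groups C_0 ≅ Z^6, C_1 ≅ Z^12, C_2 ≅ Z^8.

The boundary map ∂_1: C_1 → C_0 sends each edge [p,q] (with p < q) to q − p.
This gives a 6×12 integer matrix of rank 5; reducing to Smith normal form yields diagonal entries (1,1,1,1,1).

The boundary map ∂_2: C_2 → C_1 maps a triangle to the signed sum of its edges. For instance
  ∂BFG = FG − BG + BF,
  ∂DEF = EF − DF + DE.
As a 12×8 matrix over Z this has rank 7, with invariant factors (1,1,1,1,1,1,1).

Reading off H_k = ker ∂_k / im ∂_{k+1}:

  H_2: rank ker ∂_2 − rank ∂_3 = (8 − 7) − 0 = 1, and there is no ∂_3, so H_2 = Z.

(K is a triangulation of the 2-sphere S^2.)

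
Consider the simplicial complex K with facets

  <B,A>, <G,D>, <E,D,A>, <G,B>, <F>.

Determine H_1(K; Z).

We work with the vertex ordering A < B < D < E < F < G. The simplices of K, each written with vertices in increasing order, are:

  0-simplices (6): A, B, D, E, F, G
  1-simplices (6): AB, AD, AE, BG, DE, DG
  2-simplices (1): ADE

so the chain groups are C_0 ≅ Z^6, C_1 ≅ Z^6, C_2 ≅ Z^1.

∂_1: C_1 → C_0 is given by ∂[p,q] = [q] − [p]. For instance
  ∂DE = E − D.
As a 6×6 matrix over Z this has rank 4, with invariant factors (1,1,1,1).

∂_2: C_2 → C_1 sends each 2-simplex [p,q,r] to [q,r] − [p,r] + [p,q]. For instance
  ∂ADE = DE − AE + AD.
As a 6×1 matrix over Z this has rank 1, with invariant factors (1).

Computing H_k = (kernel of ∂_k) / (image of ∂_{k+1}):

  H_1: rank ker ∂_1 − rank ∂_2 = (6 − 4) − 1 = 1, and the invariant factors of ∂_2 are all 1, so H_1 ≅ Z.

H_1 = Z.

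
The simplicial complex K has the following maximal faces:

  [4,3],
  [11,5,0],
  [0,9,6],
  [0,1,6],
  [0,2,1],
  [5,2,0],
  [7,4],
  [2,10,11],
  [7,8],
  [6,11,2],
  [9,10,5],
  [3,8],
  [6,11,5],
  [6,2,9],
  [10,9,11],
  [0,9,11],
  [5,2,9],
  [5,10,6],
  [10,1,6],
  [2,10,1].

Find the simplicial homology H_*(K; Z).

Take the total order 0 < 1 < 2 < 3 < 4 < 5 < 6 < 7 < 8 < 9 < 10 < 11 on the vertex set. Then K (dimension 2) consists of the simplices:

  0-simplices (12): [0], [1], [2], [3], [4], [5], [6], [7], [8], [9], [10], [11]
  1-simplices (28): (28 of them)
  2-simplices (16): [0,1,2], [0,1,6], [0,2,5], [0,5,11], [0,6,9], [0,9,11], [1,2,10], [1,6,10], [2,5,9], [2,6,9], [2,6,11], [2,10,11], [5,6,10], [5,6,11], [5,9,10], [9,10,11]

so the chain groups are C_0 ≅ Z^12, C_1 ≅ Z^28, C_2 ≅ Z^16.

The boundary map ∂_1: C_1 → C_0 is given by ∂[p,q] = [q] − [p].
As a 12×28 matrix over Z this has rank 10, with invariant factors (1,1,1,1,1,1,1,1,1,1).

The boundary map ∂_2: C_2 → C_1 maps a triangle to the signed sum of its edges. For instance
  ∂[0,1,6] = [1,6] − [0,6] + [0,1],
  ∂[2,6,9] = [6,9] − [2,9] + [2,6].
The resulting 28×16 matrix has rank 15, and its Smith normal form has invariant factors (1,1,1,1,1,1,1,1,1,1,1,1,1,1,1).

Reading off H_k = ker ∂_k / im ∂_{k+1}:

  H_0: rank C_0 − rank ∂_1 = 12 − 10 = 2, and the invariant factors of ∂_1 are all 1, so H_0 = Z^2.
  H_1: rank ker ∂_1 − rank ∂_2 = (28 − 10) − 15 = 3, and the invariant factors of ∂_2 are all 1, so H_1 = Z^3.
  H_2: rank ker ∂_2 − rank ∂_3 = (16 − 15) − 0 = 1, and there is no ∂_3, so H_2 = Z.

H_0 ≅ Z^2,  H_1 ≅ Z^3,  H_2 ≅ Z.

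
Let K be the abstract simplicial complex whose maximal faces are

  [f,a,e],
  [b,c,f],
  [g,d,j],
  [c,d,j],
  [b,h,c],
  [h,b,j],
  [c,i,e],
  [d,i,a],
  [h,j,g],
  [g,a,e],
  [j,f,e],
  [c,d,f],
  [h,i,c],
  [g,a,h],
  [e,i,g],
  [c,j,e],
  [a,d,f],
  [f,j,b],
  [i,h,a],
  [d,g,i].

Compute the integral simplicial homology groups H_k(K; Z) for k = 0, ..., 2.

We work with the vertex ordering a < b < c < d < e < f < g < h < i < j. The simplices of K, each written with vertices in increasing order, are:

  0-simplices (10): a, b, c, d, e, f, g, h, i, j
  1-simplices (30): ad, ae, af, ag, ah, ai, bc, bf, bh, bj, cd, ce, cf, ch, ci, cj, df, dg, di, dj, ef, eg, ei, ej, fj, gh, gi, gj, hi, hj
  2-simplices (20): adf, adi, aef, aeg, agh, ahi, bcf, bch, bfj, bhj, cdf, cdj, cei, cej, chi, dgi, dgj, efj, egi, ghj

giving chain groups C_0 ≅ Z^10, C_1 ≅ Z^30, C_2 ≅ Z^20.

The boundary map ∂_1: C_1 → C_0 is given by ∂[p,q] = [q] − [p].
This gives a 10×30 integer matrix of rank 9; reducing to Smith normal form yields diagonal entries (1,1,1,1,1,1,1,1,1).

The boundary map ∂_2: C_2 → C_1 maps a triangle to the signed sum of its edges. For instance
  ∂bfj = fj − bj + bf,
  ∂agh = gh − ah + ag.
As a 30×20 matrix over Z this has rank 20, with invariant factors (1,1,1,1,1,1,1,1,1,1,1,1,1,1,1,1,1,1,1,2).

From H_k ≅ ker(∂_k) / im(∂_{k+1}) we obtain:

  H_0: rank C_0 − rank ∂_1 = 10 − 9 = 1, and the invariant factors of ∂_1 are all 1, so H_0 = Z.
  H_1: rank ker ∂_1 − rank ∂_2 = (30 − 9) − 20 = 1, and ∂_2 has invariant factor 2 > 1, so H_1 = Z ⊕ Z/2.
  H_2: rank ker ∂_2 − rank ∂_3 = (20 − 20) − 0 = 0, and there is no ∂_3, so H_2 = 0.

H_0 ≅ Z,  H_1 ≅ Z ⊕ Z/2,  H_2 = 0.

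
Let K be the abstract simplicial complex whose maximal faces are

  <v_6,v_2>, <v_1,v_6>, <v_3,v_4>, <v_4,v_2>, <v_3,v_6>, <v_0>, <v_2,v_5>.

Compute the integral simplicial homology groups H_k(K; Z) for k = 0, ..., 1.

K has 7 vertices, 6 edges.
rank ∂_0 = 0, rank ∂_1 = 5 ⇒ b_0 = 7 − 0 − 5 = 2; all invariant factors of ∂_1 are 1 so no torsion. So H_0 ≅ Z^2.
rank ∂_1 = 5, rank ∂_2 = 0 ⇒ b_1 = 6 − 5 − 0 = 1. So H_1 ≅ Z.

H_0 = Z^2,  H_1 = Z.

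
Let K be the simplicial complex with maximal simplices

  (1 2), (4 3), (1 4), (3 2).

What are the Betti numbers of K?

Take the total order 1 < 2 < 3 < 4 on the vertex set. Then K (dimension 1) consists of the simplices:

  0-simplices (4): [1], [2], [3], [4]
  1-simplices (4): [1,2], [1,4], [2,3], [3,4]

so the chain groups are C_0 ≅ Z^4, C_1 ≅ Z^4.

Boundary ∂_1: C_1 → C_0 maps an edge to its endpoints' difference, ∂[p,q] = q − p. For instance
  ∂[1,2] = [2] − [1].
The 4×4 boundary matrix has rank 3 and Smith normal form diag(1,1,1).

From H_k ≅ ker(∂_k) / im(∂_{k+1}) we obtain:

  H_0: rank C_0 − rank ∂_1 = 4 − 3 = 1, and the invariant factors of ∂_1 are all 1, so H_0 = Z.
  H_1: rank ker ∂_1 − rank ∂_2 = (4 − 3) − 0 = 1, and there is no ∂_2, so H_1 = Z.

As a check, the Euler characteristic is 4 − 4 = 0, which agrees with 1 − 1 = 0.
(K is a triangulation of the circle S^1.)

Hence the Betti numbers are b_0 = 1, b_1 = 1.

b_0 = 1, b_1 = 1.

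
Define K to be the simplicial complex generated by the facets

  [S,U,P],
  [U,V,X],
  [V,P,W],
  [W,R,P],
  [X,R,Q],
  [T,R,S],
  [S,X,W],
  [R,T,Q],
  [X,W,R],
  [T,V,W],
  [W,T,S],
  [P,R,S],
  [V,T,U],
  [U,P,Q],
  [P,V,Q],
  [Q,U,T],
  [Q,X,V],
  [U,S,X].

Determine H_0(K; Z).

Order the vertices as P < Q < R < S < T < U < V < W < X. Listing each simplex with vertices in this order, K has dimension 2 with simplices:

  0-simplices (9): P, Q, R, S, T, U, V, W, X
  1-simplices (27): PQ, PR, PS, PU, PV, PW, QR, QT, QU, QV, QX, RS, RT, RW, RX, ST, SU, SW, SX, TU, TV, TW, UV, UX, VW, VX, WX
  2-simplices (18): PQU, PQV, PRS, PRW, PSU, PVW, QRT, QRX, QTU, QVX, RST, RWX, STW, SUX, SWX, TUV, TVW, UVX

giving chain groups C_0 ≅ Z^9, C_1 ≅ Z^27, C_2 ≅ Z^18.

∂_1: C_1 → C_0 sends each edge [p,q] (with p < q) to q − p. For instance
  ∂UX = X − U.
The 9×27 boundary matrix has rank 8 and Smith normal form diag(1,1,1,1,1,1,1,1).

Boundary ∂_2: C_2 → C_1 maps a triangle to the signed sum of its edges. For instance
  ∂PVW = VW − PW + PV,
  ∂QTU = TU − QU + QT.
This gives a 27×18 integer matrix of rank 18; reducing to Smith normal form yields diagonal entries (1,1,1,1,1,1,1,1,1,1,1,1,1,1,1,1,1,2).

Reading off H_k = ker ∂_k / im ∂_{k+1}:

  H_0: rank C_0 − rank ∂_1 = 9 − 8 = 1, and the invariant factors of ∂_1 are all 1, so H_0 ≅ Z.

H_0 = Z.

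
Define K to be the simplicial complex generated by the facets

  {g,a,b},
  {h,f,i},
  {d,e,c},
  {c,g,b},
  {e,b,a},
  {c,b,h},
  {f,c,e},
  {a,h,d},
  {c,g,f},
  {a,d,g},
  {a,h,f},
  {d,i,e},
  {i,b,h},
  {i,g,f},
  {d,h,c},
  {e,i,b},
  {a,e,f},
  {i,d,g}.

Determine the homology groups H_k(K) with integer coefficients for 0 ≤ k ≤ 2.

We work with the vertex ordering a < b < c < d < e < f < g < h < i. The simplices of K, each written with vertices in increasing order, are:

  0-simplices (9): a, b, c, d, e, f, g, h, i
  1-simplices (27): ab, ad, ae, af, ag, ah, bc, be, bg, bh, bi, cd, ce, cf, cg, ch, de, dg, dh, di, ef, ei, fg, fh, fi, gi, hi
  2-simplices (18): abe, abg, adg, adh, aef, afh, bcg, bch, bei, bhi, cde, cdh, cef, cfg, dei, dgi, fgi, fhi

Hence C_0 ≅ Z^9, C_1 ≅ Z^27, C_2 ≅ Z^18.

The boundary map ∂_1: C_1 → C_0 maps an edge to its endpoints' difference, ∂[p,q] = q − p. For instance
  ∂hi = i − h.
This gives a 9×27 integer matrix of rank 8; reducing to Smith normal form yields diagonal entries (1,1,1,1,1,1,1,1).

Boundary ∂_2: C_2 → C_1 acts by ∂[p,q,r] = [q,r] − [p,r] + [p,q]. For instance
  ∂adg = dg − ag + ad,
  ∂adh = dh − ah + ad.
As a 27×18 matrix over Z this has rank 17, with invariant factors (1,1,1,1,1,1,1,1,1,1,1,1,1,1,1,1,1).

Now H_k = ker ∂_k / im ∂_{k+1}, so:

  H_0: rank C_0 − rank ∂_1 = 9 − 8 = 1, and the invariant factors of ∂_1 are all 1, so H_0 = Z.
  H_1: rank ker ∂_1 − rank ∂_2 = (27 − 8) − 17 = 2, and the invariant factors of ∂_2 are all 1, so H_1 = Z^2.
  H_2: rank ker ∂_2 − rank ∂_3 = (18 − 17) − 0 = 1, and there is no ∂_3, so H_2 = Z.

H_0 = Z,  H_1 = Z^2,  H_2 = Z.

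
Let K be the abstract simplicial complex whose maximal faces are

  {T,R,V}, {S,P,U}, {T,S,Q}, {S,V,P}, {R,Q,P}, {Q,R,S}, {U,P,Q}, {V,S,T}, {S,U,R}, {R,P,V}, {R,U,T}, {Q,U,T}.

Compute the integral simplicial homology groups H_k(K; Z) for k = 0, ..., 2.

H_0 = Z,  H_1 = Z/2Z,  H_2 = 0.

Order the vertices as P < Q < R < S < T < U < V. Listing each simplex with vertices in this order, K has dimension 2 with simplices:

  0-simplices (7): P, Q, R, S, T, U, V
  1-simplices (18): PQ, PR, PS, PU, PV, QR, QS, QT, QU, RS, RT, RU, RV, ST, SU, SV, TU, TV
  2-simplices (12): PQR, PQU, PRV, PSU, PSV, QRS, QST, QTU, RSU, RTU, RTV, STV

Hence C_0 ≅ Z^7, C_1 ≅ Z^18, C_2 ≅ Z^12.

Boundary ∂_1: C_1 → C_0 maps an edge to its endpoints' difference, ∂[p,q] = q − p.
The 7×18 boundary matrix has rank 6 and Smith normal form diag(1,1,1,1,1,1).

The boundary map ∂_2: C_2 → C_1 acts by ∂[p,q,r] = [q,r] − [p,r] + [p,q]. For instance
  ∂PSU = SU − PU + PS,
  ∂STV = TV − SV + ST.
As a 18×12 matrix over Z this has rank 12, with invariant factors (1,1,1,1,1,1,1,1,1,1,1,2).

Reading off H_k = ker ∂_k / im ∂_{k+1}:

  H_0: rank C_0 − rank ∂_1 = 7 − 6 = 1, and the invariant factors of ∂_1 are all 1, so H_0 = Z.
  H_1: rank ker ∂_1 − rank ∂_2 = (18 − 6) − 12 = 0, and ∂_2 has invariant factor 2 > 1, so H_1 = Z/2Z.
  H_2: rank ker ∂_2 − rank ∂_3 = (12 − 12) − 0 = 0, and there is no ∂_3, so H_2 = 0.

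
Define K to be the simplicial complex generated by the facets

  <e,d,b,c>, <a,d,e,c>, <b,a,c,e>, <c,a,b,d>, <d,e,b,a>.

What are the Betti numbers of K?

b_0 = 1, b_1 = 0, b_2 = 0, b_3 = 1.

K has 5 vertices, 10 edges, 10 triangles, 5 3-simplices.
rank ∂_0 = 0, rank ∂_1 = 4 ⇒ b_0 = 5 − 0 − 4 = 1; all invariant factors of ∂_1 are 1 so no torsion. So H_0 = Z.
rank ∂_1 = 4, rank ∂_2 = 6 ⇒ b_1 = 10 − 4 − 6 = 0; all invariant factors of ∂_2 are 1 so no torsion. So H_1 = 0.
rank ∂_2 = 6, rank ∂_3 = 4 ⇒ b_2 = 10 − 6 − 4 = 0; all invariant factors of ∂_3 are 1 so no torsion. So H_2 = 0.
rank ∂_3 = 4, rank ∂_4 = 0 ⇒ b_3 = 5 − 4 − 0 = 1. So H_3 = Z.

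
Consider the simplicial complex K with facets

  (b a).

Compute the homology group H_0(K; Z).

H_0 ≅ Z.

Order the vertices as a < b. Listing each simplex with vertices in this order, K has dimension 1 with simplices:

  0-simplices (2): a, b
  1-simplices (1): ab

giving chain groups C_0 ≅ Z^2, C_1 ≅ Z^1.

Boundary ∂_1: C_1 → C_0 sends each edge [p,q] (with p < q) to q − p.
As a 2×1 matrix over Z this has rank 1, with invariant factors (1).

Reading off H_k = ker ∂_k / im ∂_{k+1}:

  H_0: rank C_0 − rank ∂_1 = 2 − 1 = 1, and the invariant factors of ∂_1 are all 1, so H_0 ≅ Z.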